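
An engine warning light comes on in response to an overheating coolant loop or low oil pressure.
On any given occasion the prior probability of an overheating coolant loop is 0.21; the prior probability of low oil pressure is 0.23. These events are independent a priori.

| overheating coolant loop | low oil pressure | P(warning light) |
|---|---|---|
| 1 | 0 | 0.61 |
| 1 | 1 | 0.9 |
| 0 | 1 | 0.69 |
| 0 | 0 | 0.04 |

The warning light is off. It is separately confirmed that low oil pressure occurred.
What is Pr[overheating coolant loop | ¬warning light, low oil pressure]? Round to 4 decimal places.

P(¬warning light | low oil pressure) = 0.31·0.79 + 0.1·0.21 = 0.244900 + 0.021000 = 0.265900
Restricting to configurations with overheating coolant loop present: 0.1·0.21 = 0.021000.
P(overheating coolant loop | ¬warning light, low oil pressure) = 0.021000 / 0.265900 ≈ 0.0790

Pr[overheating coolant loop | ¬warning light, low oil pressure] ≈ 0.0790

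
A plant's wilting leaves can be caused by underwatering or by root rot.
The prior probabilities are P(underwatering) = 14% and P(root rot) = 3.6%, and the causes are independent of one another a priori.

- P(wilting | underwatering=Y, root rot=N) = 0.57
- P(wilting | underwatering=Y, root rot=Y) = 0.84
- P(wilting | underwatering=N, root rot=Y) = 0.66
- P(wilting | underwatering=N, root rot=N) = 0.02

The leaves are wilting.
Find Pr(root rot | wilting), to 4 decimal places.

Pr(root rot | wilting) ≈ 0.2087

Weight on root rot=true, given the evidence: 0.020434 + 0.004234 = 0.024668
Normalizer over all consistent configurations: 0.02·0.86·0.964 + 0.66·0.86·0.036 + 0.57·0.14·0.964 + 0.84·0.14·0.036 = 0.118176
P(root rot | wilting) = 0.024668/0.118176 ≈ 0.2087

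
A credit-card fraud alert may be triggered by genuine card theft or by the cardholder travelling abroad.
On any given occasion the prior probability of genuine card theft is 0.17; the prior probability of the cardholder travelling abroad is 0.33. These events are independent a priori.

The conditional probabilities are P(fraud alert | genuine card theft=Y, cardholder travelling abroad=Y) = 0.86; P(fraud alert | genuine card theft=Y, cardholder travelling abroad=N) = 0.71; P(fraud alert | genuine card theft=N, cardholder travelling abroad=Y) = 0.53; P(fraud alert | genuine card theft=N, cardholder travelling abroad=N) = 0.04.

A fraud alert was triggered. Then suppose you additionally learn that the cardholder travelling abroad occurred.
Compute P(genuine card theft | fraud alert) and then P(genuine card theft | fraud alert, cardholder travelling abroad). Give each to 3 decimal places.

P(genuine card theft | fraud alert) ≈ 0.435; P(genuine card theft | fraud alert, cardholder travelling abroad) ≈ 0.249

Weight on genuine card theft=true, given the evidence: 0.080869 + 0.048246 = 0.129115
Normalizer over all consistent configurations: 0.04*0.83*0.67 + 0.53*0.83*0.33 + 0.71*0.17*0.67 + 0.86*0.17*0.33 = 0.296526
Posterior = 0.129115 / 0.296526 ≈ 0.435

Now also conditioning on cardholder travelling abroad=true:
Sum P(fraud alert|·) weighted by the priors over both values of genuine card theft:
  P(fraud alert | cardholder travelling abroad) = 0.53*0.83 + 0.86*0.17
        = 0.439900 + 0.146200 = 0.586100
Configurations with genuine card theft contribute 0.146200, so
  P(genuine card theft | fraud alert, cardholder travelling abroad) = 0.146200 / 0.586100 ≈ 0.249
This is intercausal reasoning (explaining away): once cardholder travelling abroad accounts for the fraud alert, genuine card theft becomes less likely.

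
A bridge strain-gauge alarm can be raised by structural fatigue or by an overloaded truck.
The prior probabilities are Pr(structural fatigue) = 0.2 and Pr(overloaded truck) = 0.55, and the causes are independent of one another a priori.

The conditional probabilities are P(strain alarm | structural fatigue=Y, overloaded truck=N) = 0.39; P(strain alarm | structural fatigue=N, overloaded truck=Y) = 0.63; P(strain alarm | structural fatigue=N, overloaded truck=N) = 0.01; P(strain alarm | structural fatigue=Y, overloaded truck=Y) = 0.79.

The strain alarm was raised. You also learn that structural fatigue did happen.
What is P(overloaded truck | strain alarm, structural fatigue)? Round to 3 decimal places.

For the numerator, keep only overloaded truck=true terms: 0.79×0.55 = 0.434500
The normalizing constant is 0.39×0.45 + 0.79×0.55 = 0.610000
P(overloaded truck | strain alarm, structural fatigue) = 0.434500/0.610000 ≈ 0.712

P(overloaded truck | strain alarm, structural fatigue) ≈ 0.712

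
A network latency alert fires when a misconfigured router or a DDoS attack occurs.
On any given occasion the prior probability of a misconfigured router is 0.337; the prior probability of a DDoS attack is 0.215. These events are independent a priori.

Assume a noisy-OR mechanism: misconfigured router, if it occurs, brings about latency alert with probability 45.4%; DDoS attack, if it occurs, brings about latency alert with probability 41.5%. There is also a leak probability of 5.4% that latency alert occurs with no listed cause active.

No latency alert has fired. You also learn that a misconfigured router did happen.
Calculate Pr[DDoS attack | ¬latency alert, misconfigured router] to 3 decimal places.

Under noisy-OR, P(latency alert | causes) = 1 − (1−0.054)·∏(1−qᵢ) over the active causes.
Enumerate both values of DDoS attack and weight by the priors:
  P(¬latency alert | misconfigured router) = 0.516516*0.785 + 0.302162*0.215
        = 0.405465 + 0.064965 = 0.470430
The terms with DDoS attack present sum to 0.064965, so
  P(DDoS attack | ¬latency alert, misconfigured router) = 0.064965 / 0.470430 ≈ 0.138

Pr[DDoS attack | ¬latency alert, misconfigured router] ≈ 0.138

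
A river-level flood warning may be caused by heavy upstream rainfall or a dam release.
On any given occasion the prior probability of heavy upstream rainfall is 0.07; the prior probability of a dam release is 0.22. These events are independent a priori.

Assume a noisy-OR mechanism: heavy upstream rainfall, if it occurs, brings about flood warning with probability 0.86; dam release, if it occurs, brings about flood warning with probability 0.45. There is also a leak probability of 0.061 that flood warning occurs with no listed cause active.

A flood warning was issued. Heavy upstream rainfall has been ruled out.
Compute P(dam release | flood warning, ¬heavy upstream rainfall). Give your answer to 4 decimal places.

Under noisy-OR, P(flood warning | causes) = 1 − (1−0.061)·∏(1−qᵢ) over the active causes.
For the numerator, keep only dam release=true terms: 0.48355*0.22 = 0.106381
The normalizing constant is 0.061*0.78 + 0.48355*0.22 = 0.153961
Posterior = 0.106381 / 0.153961 ≈ 0.6910

P(dam release | flood warning, ¬heavy upstream rainfall) ≈ 0.6910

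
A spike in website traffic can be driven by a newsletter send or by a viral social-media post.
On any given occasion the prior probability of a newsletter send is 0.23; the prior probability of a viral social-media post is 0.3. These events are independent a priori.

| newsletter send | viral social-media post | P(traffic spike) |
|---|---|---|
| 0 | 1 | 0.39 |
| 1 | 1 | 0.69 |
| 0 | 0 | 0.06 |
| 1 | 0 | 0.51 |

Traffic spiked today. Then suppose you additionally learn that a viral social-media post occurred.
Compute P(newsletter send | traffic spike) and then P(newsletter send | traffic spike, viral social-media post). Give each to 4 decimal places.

P(newsletter send | traffic spike) ≈ 0.5145; P(newsletter send | traffic spike, viral social-media post) ≈ 0.3458

Weight on newsletter send=true, given the evidence: 0.082110 + 0.047610 = 0.129720
The normalizing constant is 0.06·0.77·0.7 + 0.39·0.77·0.3 + 0.51·0.23·0.7 + 0.69·0.23·0.3 = 0.252150
P(newsletter send | traffic spike) = 0.129720/0.252150 ≈ 0.5145

Now condition on the additional information:
P(traffic spike | viral social-media post) = 0.39·0.77 + 0.69·0.23 = 0.300300 + 0.158700 = 0.459000
The newsletter send-present share is 0.69·0.23 = 0.158700.
P(newsletter send | traffic spike, viral social-media post) = 0.158700 / 0.459000 ≈ 0.3458
This is intercausal reasoning (explaining away): once viral social-media post accounts for the traffic spike, newsletter send becomes less likely.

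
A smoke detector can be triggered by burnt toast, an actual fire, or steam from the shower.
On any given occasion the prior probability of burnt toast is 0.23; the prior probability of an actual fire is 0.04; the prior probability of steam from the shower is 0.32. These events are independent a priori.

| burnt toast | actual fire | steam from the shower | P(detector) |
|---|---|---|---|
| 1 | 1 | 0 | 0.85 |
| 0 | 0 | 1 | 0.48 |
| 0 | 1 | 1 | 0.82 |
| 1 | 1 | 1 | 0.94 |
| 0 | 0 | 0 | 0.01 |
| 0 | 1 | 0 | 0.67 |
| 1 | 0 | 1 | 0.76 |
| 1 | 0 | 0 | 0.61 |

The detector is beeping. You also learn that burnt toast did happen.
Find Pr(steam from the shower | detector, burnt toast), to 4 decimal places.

Pr(steam from the shower | detector, burnt toast) ≈ 0.3682

Sum P(detector|·) weighted by the priors over the 4 (actual fire, steam from the shower) configurations:
  P(detector | burnt toast) = 0.61·0.96·0.68 + 0.76·0.96·0.32 + 0.85·0.04·0.68 + 0.94·0.04·0.32
        = 0.398208 + 0.233472 + 0.023120 + 0.012032 = 0.666832
Keeping only the steam from the shower-present terms gives 0.245504, so
  P(steam from the shower | detector, burnt toast) = 0.245504 / 0.666832 ≈ 0.3682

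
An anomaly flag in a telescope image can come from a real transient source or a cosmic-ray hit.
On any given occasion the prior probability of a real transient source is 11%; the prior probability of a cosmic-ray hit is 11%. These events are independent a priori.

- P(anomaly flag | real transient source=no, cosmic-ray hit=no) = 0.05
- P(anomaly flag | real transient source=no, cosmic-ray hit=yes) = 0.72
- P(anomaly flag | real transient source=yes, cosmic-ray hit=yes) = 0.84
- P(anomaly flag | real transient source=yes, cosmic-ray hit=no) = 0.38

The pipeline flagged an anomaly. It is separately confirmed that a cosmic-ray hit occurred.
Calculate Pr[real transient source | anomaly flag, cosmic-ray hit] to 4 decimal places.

Pr[real transient source | anomaly flag, cosmic-ray hit] ≈ 0.1260

For the numerator, keep only real transient source=true terms: 0.84·0.11 = 0.092400
Normalizer over all consistent configurations: 0.72·0.89 + 0.84·0.11 = 0.733200
Posterior = 0.092400 / 0.733200 ≈ 0.1260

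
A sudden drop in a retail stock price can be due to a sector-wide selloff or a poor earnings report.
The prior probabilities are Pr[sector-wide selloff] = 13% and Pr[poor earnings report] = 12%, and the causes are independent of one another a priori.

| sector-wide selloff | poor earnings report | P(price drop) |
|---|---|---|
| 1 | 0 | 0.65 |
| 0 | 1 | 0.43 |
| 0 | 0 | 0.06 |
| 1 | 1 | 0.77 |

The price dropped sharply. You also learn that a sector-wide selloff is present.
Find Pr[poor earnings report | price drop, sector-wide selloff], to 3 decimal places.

Numerator (weight on configurations with poor earnings report): 0.77×0.12 = 0.092400
Normalizer over all consistent configurations: 0.65×0.88 + 0.77×0.12 = 0.664400
P(poor earnings report | price drop, sector-wide selloff) = 0.092400/0.664400 ≈ 0.139

Pr[poor earnings report | price drop, sector-wide selloff] ≈ 0.139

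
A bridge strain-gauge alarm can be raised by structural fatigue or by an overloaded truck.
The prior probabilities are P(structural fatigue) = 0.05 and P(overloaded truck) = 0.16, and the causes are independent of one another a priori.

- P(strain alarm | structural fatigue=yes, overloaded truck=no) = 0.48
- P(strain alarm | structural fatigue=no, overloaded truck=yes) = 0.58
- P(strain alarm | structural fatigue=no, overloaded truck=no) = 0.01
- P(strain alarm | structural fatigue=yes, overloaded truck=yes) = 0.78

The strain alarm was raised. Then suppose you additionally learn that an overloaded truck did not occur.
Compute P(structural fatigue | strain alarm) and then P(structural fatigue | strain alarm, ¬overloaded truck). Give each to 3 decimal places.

By total probability over the 4 (structural fatigue, overloaded truck) configurations:
  P(strain alarm) = 0.01·0.95·0.84 + 0.58·0.95·0.16 + 0.48·0.05·0.84 + 0.78·0.05·0.16
        = 0.007980 + 0.088160 + 0.020160 + 0.006240 = 0.122540
Keeping only the structural fatigue-present terms gives 0.026400, so
  P(structural fatigue | strain alarm) = 0.026400 / 0.122540 ≈ 0.215

Now condition on the additional information:
P(strain alarm | ¬overloaded truck) = 0.01*0.95 + 0.48*0.05 = 0.009500 + 0.024000 = 0.033500
The structural fatigue-present share is 0.48*0.05 = 0.024000.
So P(structural fatigue | strain alarm, ¬overloaded truck) = 0.024000/0.033500 ≈ 0.716.
With overloaded truck excluded, structural fatigue must carry more of the explanatory weight for the strain alarm.

P(structural fatigue | strain alarm) ≈ 0.215; P(structural fatigue | strain alarm, ¬overloaded truck) ≈ 0.716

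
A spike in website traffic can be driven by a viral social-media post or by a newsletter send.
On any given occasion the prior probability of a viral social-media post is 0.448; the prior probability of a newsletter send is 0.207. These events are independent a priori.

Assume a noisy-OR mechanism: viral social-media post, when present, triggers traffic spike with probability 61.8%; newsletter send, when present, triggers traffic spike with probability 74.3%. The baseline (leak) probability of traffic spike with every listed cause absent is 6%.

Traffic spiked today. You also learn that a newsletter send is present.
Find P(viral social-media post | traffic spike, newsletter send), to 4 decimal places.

P(viral social-media post | traffic spike, newsletter send) ≈ 0.4927

Under noisy-OR, P(traffic spike | causes) = 1 − (1−0.06)·∏(1−qᵢ) over the active causes.
For the numerator, keep only viral social-media post=true terms: 0.907716·0.448 = 0.406657
Denominator P(traffic spike | newsletter send): 0.75842·0.552 + 0.907716·0.448 = 0.825305
P(viral social-media post | traffic spike, newsletter send) = 0.406657/0.825305 ≈ 0.4927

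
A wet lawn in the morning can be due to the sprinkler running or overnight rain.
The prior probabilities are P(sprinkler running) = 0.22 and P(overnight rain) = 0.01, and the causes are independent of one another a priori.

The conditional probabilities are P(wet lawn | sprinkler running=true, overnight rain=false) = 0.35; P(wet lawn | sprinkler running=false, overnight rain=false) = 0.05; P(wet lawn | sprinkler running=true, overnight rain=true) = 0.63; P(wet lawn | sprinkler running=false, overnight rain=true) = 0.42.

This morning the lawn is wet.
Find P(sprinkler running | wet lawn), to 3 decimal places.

P(sprinkler running | wet lawn) ≈ 0.649

P(wet lawn) = 0.05·0.78·0.99 + 0.42·0.78·0.01 + 0.35·0.22·0.99 + 0.63·0.22·0.01 = 0.038610 + 0.003276 + 0.076230 + 0.001386 = 0.119502
Of this, 0.077616 comes from 0.076230 + 0.001386 (the sprinkler running=true cases).
Hence the posterior is 0.077616/0.119502 ≈ 0.649.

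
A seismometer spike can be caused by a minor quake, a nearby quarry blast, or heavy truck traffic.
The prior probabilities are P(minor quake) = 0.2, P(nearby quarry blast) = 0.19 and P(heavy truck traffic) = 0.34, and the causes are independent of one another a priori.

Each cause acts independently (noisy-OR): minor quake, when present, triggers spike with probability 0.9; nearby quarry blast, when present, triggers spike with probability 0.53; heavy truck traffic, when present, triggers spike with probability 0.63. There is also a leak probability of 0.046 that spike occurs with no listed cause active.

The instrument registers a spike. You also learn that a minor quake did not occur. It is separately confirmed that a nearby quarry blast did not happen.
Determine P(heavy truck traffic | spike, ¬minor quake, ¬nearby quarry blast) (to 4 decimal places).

P(heavy truck traffic | spike, ¬minor quake, ¬nearby quarry blast) ≈ 0.8787

Under noisy-OR, P(spike | causes) = 1 − (1−0.046)·∏(1−qᵢ) over the active causes.
Weight on heavy truck traffic=true, given the evidence: 0.64702×0.34 = 0.219987
Normalizer over all consistent configurations: 0.046×0.66 + 0.64702×0.34 = 0.250347
Posterior = 0.219987 / 0.250347 ≈ 0.8787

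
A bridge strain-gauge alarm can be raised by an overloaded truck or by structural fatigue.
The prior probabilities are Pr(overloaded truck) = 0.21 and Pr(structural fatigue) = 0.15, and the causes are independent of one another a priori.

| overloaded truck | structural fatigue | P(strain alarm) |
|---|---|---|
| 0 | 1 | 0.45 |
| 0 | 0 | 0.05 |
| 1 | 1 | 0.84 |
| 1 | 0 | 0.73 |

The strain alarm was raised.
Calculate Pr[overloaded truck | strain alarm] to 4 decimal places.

Numerator (weight on configurations with overloaded truck): 0.130305 + 0.026460 = 0.156765
Normalizer over all consistent configurations: 0.05×0.79×0.85 + 0.45×0.79×0.15 + 0.73×0.21×0.85 + 0.84×0.21×0.15 = 0.243665
P(overloaded truck | strain alarm) = 0.156765/0.243665 ≈ 0.6434

Pr[overloaded truck | strain alarm] ≈ 0.6434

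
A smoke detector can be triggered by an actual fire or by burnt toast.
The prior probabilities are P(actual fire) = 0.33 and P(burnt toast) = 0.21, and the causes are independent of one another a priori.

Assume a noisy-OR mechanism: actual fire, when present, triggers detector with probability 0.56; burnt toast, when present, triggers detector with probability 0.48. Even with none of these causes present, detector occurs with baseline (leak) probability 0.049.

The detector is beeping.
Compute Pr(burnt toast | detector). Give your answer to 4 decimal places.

Pr(burnt toast | detector) ≈ 0.4138

Under noisy-OR, P(detector | causes) = 1 − (1−0.049)·∏(1−qᵢ) over the active causes.
For the numerator, keep only burnt toast=true terms: 0.071121 + 0.054221 = 0.125342
The normalizing constant is 0.049·0.67·0.79 + 0.50548·0.67·0.21 + 0.58156·0.33·0.79 + 0.782411·0.33·0.21 = 0.302891
Posterior = 0.125342 / 0.302891 ≈ 0.4138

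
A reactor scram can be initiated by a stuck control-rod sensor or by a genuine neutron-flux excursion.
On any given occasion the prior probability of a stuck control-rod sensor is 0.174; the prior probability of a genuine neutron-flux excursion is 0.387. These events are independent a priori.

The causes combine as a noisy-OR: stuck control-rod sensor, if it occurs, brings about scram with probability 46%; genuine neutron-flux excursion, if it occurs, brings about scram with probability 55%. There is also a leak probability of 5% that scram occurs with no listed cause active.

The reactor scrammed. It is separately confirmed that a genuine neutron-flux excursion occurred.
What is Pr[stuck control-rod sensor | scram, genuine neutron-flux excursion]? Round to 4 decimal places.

Under noisy-OR, P(scram | causes) = 1 − (1−0.05)·∏(1−qᵢ) over the active causes.
Enumerate both values of stuck control-rod sensor and weight by the priors:
  P(scram | genuine neutron-flux excursion) = 0.5725·0.826 + 0.76915·0.174
        = 0.472885 + 0.133832 = 0.606717
Configurations with stuck control-rod sensor contribute 0.133832, so
  P(stuck control-rod sensor | scram, genuine neutron-flux excursion) = 0.133832 / 0.606717 ≈ 0.2206

Pr[stuck control-rod sensor | scram, genuine neutron-flux excursion] ≈ 0.2206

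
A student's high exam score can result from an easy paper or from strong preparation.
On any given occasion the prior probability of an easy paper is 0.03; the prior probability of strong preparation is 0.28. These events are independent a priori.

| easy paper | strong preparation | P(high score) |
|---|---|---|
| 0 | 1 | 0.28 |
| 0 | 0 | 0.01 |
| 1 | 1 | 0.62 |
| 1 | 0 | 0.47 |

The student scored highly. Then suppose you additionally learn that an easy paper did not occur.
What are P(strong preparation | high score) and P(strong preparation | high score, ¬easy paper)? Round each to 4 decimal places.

By total probability over the 4 (easy paper, strong preparation) configurations:
  P(high score) = 0.01*0.97*0.72 + 0.28*0.97*0.28 + 0.47*0.03*0.72 + 0.62*0.03*0.28
        = 0.006984 + 0.076048 + 0.010152 + 0.005208 = 0.098392
The terms with strong preparation present sum to 0.081256, so
  P(strong preparation | high score) = 0.081256 / 0.098392 ≈ 0.8258

Now also conditioning on easy paper≠true:
For the numerator, keep only strong preparation=true terms: 0.28*0.28 = 0.078400
The normalizing constant is 0.01*0.72 + 0.28*0.28 = 0.085600
Posterior = 0.078400 / 0.085600 ≈ 0.9159

P(strong preparation | high score) ≈ 0.8258; P(strong preparation | high score, ¬easy paper) ≈ 0.9159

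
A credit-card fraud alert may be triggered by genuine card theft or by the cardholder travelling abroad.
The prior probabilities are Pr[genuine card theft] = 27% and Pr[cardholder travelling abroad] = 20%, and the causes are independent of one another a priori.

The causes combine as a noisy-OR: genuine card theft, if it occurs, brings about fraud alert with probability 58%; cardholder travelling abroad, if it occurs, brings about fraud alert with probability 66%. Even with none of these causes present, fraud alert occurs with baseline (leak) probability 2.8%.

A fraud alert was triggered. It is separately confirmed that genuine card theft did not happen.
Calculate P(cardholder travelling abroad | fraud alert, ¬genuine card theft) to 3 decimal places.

Under noisy-OR, P(fraud alert | causes) = 1 − (1−0.028)·∏(1−qᵢ) over the active causes.
By total probability over both values of cardholder travelling abroad:
  P(fraud alert | ¬genuine card theft) = 0.028×0.8 + 0.66952×0.2
        = 0.022400 + 0.133904 = 0.156304
The terms with cardholder travelling abroad present sum to 0.133904, so
  P(cardholder travelling abroad | fraud alert, ¬genuine card theft) = 0.133904 / 0.156304 ≈ 0.857

P(cardholder travelling abroad | fraud alert, ¬genuine card theft) ≈ 0.857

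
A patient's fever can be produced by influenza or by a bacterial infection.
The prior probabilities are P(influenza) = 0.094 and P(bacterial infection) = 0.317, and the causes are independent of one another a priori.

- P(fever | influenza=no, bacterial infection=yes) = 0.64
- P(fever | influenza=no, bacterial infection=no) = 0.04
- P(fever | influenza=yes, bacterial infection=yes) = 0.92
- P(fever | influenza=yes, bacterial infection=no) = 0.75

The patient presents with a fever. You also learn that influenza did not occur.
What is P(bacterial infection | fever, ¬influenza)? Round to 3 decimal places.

P(fever | ¬influenza) = 0.04*0.683 + 0.64*0.317 = 0.027320 + 0.202880 = 0.230200
Restricting to configurations with bacterial infection present: 0.64*0.317 = 0.202880.
So P(bacterial infection | fever, ¬influenza) = 0.202880/0.230200 ≈ 0.881.

P(bacterial infection | fever, ¬influenza) ≈ 0.881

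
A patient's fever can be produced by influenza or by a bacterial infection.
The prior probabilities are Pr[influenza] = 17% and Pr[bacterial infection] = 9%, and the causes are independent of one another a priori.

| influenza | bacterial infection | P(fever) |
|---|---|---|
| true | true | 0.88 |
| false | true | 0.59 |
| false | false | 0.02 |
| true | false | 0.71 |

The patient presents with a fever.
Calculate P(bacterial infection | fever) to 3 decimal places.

P(bacterial infection | fever) ≈ 0.315

Numerator (weight on configurations with bacterial infection): 0.044073 + 0.013464 = 0.057537
Denominator P(fever): 0.02*0.83*0.91 + 0.59*0.83*0.09 + 0.71*0.17*0.91 + 0.88*0.17*0.09 = 0.182480
Posterior = 0.057537 / 0.182480 ≈ 0.315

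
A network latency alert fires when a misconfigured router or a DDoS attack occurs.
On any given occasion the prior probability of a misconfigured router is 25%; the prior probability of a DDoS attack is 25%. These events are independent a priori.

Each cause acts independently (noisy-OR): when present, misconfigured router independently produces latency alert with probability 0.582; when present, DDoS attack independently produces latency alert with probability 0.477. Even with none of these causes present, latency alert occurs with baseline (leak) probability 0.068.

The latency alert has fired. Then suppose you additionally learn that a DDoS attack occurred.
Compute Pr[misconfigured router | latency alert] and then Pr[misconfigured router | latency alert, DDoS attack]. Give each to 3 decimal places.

Under noisy-OR, P(latency alert | causes) = 1 − (1−0.068)·∏(1−qᵢ) over the active causes.
P(latency alert) = 0.068·0.75·0.75 + 0.512564·0.75·0.25 + 0.610424·0.25·0.75 + 0.796252·0.25·0.25 = 0.038250 + 0.096106 + 0.114454 + 0.049766 = 0.298576
The misconfigured router-present share is 0.114454 + 0.049766 = 0.164220.
So P(misconfigured router | latency alert) = 0.164220/0.298576 ≈ 0.550.

Now also conditioning on DDoS attack=true:
P(latency alert | DDoS attack) = 0.512564*0.75 + 0.796252*0.25 = 0.384423 + 0.199063 = 0.583486
Of this, 0.199063 comes from 0.796252*0.25 (the misconfigured router=true cases).
P(misconfigured router | latency alert, DDoS attack) = 0.199063 / 0.583486 ≈ 0.341
This is intercausal reasoning (explaining away): once DDoS attack accounts for the latency alert, misconfigured router becomes less likely.

Pr[misconfigured router | latency alert] ≈ 0.550; Pr[misconfigured router | latency alert, DDoS attack] ≈ 0.341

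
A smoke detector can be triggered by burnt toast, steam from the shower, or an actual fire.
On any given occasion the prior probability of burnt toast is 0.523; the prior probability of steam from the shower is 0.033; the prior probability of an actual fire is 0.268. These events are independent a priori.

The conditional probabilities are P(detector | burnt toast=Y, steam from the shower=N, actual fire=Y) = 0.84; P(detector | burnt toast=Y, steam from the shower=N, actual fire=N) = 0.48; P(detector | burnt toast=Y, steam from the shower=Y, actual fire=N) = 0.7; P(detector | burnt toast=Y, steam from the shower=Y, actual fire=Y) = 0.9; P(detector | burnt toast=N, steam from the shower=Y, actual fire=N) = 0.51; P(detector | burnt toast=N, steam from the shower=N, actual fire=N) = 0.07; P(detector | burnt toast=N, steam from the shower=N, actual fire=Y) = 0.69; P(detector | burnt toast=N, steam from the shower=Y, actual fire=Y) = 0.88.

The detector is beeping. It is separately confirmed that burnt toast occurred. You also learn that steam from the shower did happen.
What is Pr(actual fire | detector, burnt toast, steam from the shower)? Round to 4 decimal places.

Pr(actual fire | detector, burnt toast, steam from the shower) ≈ 0.3201

P(detector | burnt toast, steam from the shower) = 0.7*0.732 + 0.9*0.268 = 0.512400 + 0.241200 = 0.753600
Restricting to configurations with actual fire present: 0.9*0.268 = 0.241200.
So P(actual fire | detector, burnt toast, steam from the shower) = 0.241200/0.753600 ≈ 0.3201.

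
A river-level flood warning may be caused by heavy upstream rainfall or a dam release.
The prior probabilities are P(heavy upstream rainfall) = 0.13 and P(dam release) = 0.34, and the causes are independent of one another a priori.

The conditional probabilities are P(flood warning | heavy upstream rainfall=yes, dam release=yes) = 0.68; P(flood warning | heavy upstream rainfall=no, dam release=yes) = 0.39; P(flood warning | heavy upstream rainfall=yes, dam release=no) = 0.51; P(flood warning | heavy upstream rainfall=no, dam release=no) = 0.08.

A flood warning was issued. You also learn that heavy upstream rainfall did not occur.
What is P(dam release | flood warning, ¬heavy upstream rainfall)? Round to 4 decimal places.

P(dam release | flood warning, ¬heavy upstream rainfall) ≈ 0.7152

By total probability over both values of dam release:
  P(flood warning | ¬heavy upstream rainfall) = 0.08*0.66 + 0.39*0.34
        = 0.052800 + 0.132600 = 0.185400
Configurations with dam release contribute 0.132600, so
  P(dam release | flood warning, ¬heavy upstream rainfall) = 0.132600 / 0.185400 ≈ 0.7152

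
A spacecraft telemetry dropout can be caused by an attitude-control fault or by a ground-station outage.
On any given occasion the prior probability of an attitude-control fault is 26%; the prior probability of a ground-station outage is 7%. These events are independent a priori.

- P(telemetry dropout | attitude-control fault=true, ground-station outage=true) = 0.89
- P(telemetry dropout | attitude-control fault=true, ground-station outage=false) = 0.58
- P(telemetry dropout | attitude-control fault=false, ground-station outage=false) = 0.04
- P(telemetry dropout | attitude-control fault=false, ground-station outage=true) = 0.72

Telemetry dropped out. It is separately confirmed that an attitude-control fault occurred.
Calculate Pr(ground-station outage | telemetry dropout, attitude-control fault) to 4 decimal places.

Pr(ground-station outage | telemetry dropout, attitude-control fault) ≈ 0.1035

Enumerate both values of ground-station outage and weight by the priors:
  P(telemetry dropout | attitude-control fault) = 0.58×0.93 + 0.89×0.07
        = 0.539400 + 0.062300 = 0.601700
The terms with ground-station outage present sum to 0.062300, so
  P(ground-station outage | telemetry dropout, attitude-control fault) = 0.062300 / 0.601700 ≈ 0.1035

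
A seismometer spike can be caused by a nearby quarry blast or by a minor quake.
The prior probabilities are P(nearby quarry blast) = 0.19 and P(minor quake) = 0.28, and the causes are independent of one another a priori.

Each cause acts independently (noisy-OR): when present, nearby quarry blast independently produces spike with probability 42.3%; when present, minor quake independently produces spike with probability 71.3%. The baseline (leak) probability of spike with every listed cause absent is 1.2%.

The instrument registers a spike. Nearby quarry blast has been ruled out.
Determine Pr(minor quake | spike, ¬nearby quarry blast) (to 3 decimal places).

Under noisy-OR, P(spike | causes) = 1 − (1−0.012)·∏(1−qᵢ) over the active causes.
Numerator (weight on configurations with minor quake): 0.716444×0.28 = 0.200604
The normalizing constant is 0.012×0.72 + 0.716444×0.28 = 0.209244
Posterior = 0.200604 / 0.209244 ≈ 0.959

Pr(minor quake | spike, ¬nearby quarry blast) ≈ 0.959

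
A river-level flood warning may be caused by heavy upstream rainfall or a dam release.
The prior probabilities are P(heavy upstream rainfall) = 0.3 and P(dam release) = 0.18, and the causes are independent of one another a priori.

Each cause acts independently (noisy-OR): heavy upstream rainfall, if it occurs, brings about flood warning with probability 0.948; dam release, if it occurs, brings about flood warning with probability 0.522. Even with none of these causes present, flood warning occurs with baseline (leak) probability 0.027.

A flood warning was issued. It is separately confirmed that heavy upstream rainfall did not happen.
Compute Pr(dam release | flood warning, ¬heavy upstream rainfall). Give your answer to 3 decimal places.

Under noisy-OR, P(flood warning | causes) = 1 − (1−0.027)·∏(1−qᵢ) over the active causes.
P(flood warning | ¬heavy upstream rainfall) = 0.027×0.82 + 0.534906×0.18 = 0.022140 + 0.096283 = 0.118423
Of this, 0.096283 comes from 0.534906×0.18 (the dam release=true cases).
P(dam release | flood warning, ¬heavy upstream rainfall) = 0.096283 / 0.118423 ≈ 0.813

Pr(dam release | flood warning, ¬heavy upstream rainfall) ≈ 0.813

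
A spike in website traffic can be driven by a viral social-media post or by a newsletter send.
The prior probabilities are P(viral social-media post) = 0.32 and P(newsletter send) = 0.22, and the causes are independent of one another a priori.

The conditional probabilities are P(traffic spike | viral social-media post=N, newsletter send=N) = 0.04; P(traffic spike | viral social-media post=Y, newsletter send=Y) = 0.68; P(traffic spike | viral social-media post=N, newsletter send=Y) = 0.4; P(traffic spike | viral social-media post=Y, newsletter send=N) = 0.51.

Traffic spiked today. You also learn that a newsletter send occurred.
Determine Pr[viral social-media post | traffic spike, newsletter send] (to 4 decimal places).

P(traffic spike | newsletter send) = 0.4·0.68 + 0.68·0.32 = 0.272000 + 0.217600 = 0.489600
The viral social-media post-present share is 0.68·0.32 = 0.217600.
P(viral social-media post | traffic spike, newsletter send) = 0.217600 / 0.489600 ≈ 0.4444

Pr[viral social-media post | traffic spike, newsletter send] ≈ 0.4444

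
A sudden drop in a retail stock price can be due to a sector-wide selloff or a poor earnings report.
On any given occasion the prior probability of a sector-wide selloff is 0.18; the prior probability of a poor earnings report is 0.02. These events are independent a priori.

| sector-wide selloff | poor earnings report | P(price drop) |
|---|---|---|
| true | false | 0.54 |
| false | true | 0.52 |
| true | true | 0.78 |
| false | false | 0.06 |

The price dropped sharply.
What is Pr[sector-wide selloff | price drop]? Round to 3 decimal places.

Pr[sector-wide selloff | price drop] ≈ 0.633

Sum P(price drop|·) weighted by the priors over the 4 (sector-wide selloff, poor earnings report) configurations:
  P(price drop) = 0.06*0.82*0.98 + 0.52*0.82*0.02 + 0.54*0.18*0.98 + 0.78*0.18*0.02
        = 0.048216 + 0.008528 + 0.095256 + 0.002808 = 0.154808
Configurations with sector-wide selloff contribute 0.098064, so
  P(sector-wide selloff | price drop) = 0.098064 / 0.154808 ≈ 0.633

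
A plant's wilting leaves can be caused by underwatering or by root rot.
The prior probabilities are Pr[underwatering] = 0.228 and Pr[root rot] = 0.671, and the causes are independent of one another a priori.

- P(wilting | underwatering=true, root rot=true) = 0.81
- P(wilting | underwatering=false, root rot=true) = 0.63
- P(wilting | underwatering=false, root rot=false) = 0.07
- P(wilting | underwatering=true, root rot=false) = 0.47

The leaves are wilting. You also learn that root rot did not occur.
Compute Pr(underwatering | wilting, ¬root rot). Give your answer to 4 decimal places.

Pr(underwatering | wilting, ¬root rot) ≈ 0.6648

Sum P(wilting|·) weighted by the priors over both values of underwatering:
  P(wilting | ¬root rot) = 0.07·0.772 + 0.47·0.228
        = 0.054040 + 0.107160 = 0.161200
The terms with underwatering present sum to 0.107160, so
  P(underwatering | wilting, ¬root rot) = 0.107160 / 0.161200 ≈ 0.6648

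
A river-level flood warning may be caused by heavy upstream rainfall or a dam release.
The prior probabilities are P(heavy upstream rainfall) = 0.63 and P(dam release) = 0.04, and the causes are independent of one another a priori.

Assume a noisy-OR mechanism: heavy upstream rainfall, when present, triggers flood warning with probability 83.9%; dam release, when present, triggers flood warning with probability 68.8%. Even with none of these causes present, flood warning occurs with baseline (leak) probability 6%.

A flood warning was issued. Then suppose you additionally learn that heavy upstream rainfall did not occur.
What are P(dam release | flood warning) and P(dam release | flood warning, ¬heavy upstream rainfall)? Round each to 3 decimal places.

Under noisy-OR, P(flood warning | causes) = 1 − (1−0.06)·∏(1−qᵢ) over the active causes.
By total probability over the 4 (heavy upstream rainfall, dam release) configurations:
  P(flood warning) = 0.06×0.37×0.96 + 0.70672×0.37×0.04 + 0.84866×0.63×0.96 + 0.952782×0.63×0.04
        = 0.021312 + 0.010459 + 0.513270 + 0.024010 = 0.569051
Configurations with dam release contribute 0.034469, so
  P(dam release | flood warning) = 0.034469 / 0.569051 ≈ 0.061

With the extra evidence:
P(flood warning | ¬heavy upstream rainfall) = 0.06*0.96 + 0.70672*0.04 = 0.057600 + 0.028269 = 0.085869
Of this, 0.028269 comes from 0.70672*0.04 (the dam release=true cases).
Hence the posterior is 0.028269/0.085869 ≈ 0.329.

P(dam release | flood warning) ≈ 0.061; P(dam release | flood warning, ¬heavy upstream rainfall) ≈ 0.329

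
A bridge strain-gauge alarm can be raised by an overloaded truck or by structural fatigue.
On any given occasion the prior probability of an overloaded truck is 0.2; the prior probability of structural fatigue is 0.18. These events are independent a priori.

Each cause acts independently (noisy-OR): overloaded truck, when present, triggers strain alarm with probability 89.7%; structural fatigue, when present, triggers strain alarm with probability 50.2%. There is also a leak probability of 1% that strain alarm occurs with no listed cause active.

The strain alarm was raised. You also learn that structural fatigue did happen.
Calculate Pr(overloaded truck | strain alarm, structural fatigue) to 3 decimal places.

Under noisy-OR, P(strain alarm | causes) = 1 − (1−0.01)·∏(1−qᵢ) over the active causes.
P(strain alarm | structural fatigue) = 0.50698*0.8 + 0.949219*0.2 = 0.405584 + 0.189844 = 0.595428
The overloaded truck-present share is 0.949219*0.2 = 0.189844.
So P(overloaded truck | strain alarm, structural fatigue) = 0.189844/0.595428 ≈ 0.319.

Pr(overloaded truck | strain alarm, structural fatigue) ≈ 0.319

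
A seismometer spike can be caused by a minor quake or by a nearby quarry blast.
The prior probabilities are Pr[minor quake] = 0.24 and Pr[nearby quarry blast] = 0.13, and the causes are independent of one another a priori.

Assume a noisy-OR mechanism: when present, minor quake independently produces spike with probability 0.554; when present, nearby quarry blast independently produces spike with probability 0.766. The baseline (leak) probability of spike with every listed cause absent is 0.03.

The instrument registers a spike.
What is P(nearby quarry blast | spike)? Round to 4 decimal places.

Under noisy-OR, P(spike | causes) = 1 − (1−0.03)·∏(1−qᵢ) over the active causes.
By total probability over the 4 (minor quake, nearby quarry blast) configurations:
  P(spike) = 0.03*0.76*0.87 + 0.77302*0.76*0.13 + 0.56738*0.24*0.87 + 0.898767*0.24*0.13
        = 0.019836 + 0.076374 + 0.118469 + 0.028042 = 0.242721
Configurations with nearby quarry blast contribute 0.104416, so
  P(nearby quarry blast | spike) = 0.104416 / 0.242721 ≈ 0.4302

P(nearby quarry blast | spike) ≈ 0.4302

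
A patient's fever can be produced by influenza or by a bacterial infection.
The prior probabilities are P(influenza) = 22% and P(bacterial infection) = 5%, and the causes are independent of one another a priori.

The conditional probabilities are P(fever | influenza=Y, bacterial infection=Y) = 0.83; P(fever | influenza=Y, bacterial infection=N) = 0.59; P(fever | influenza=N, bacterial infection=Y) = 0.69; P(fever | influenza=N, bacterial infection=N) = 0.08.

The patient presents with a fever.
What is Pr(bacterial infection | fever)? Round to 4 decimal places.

Pr(bacterial infection | fever) ≈ 0.1648

P(fever) = 0.08·0.78·0.95 + 0.69·0.78·0.05 + 0.59·0.22·0.95 + 0.83·0.22·0.05 = 0.059280 + 0.026910 + 0.123310 + 0.009130 = 0.218630
Restricting to configurations with bacterial infection present: 0.026910 + 0.009130 = 0.036040.
So P(bacterial infection | fever) = 0.036040/0.218630 ≈ 0.1648.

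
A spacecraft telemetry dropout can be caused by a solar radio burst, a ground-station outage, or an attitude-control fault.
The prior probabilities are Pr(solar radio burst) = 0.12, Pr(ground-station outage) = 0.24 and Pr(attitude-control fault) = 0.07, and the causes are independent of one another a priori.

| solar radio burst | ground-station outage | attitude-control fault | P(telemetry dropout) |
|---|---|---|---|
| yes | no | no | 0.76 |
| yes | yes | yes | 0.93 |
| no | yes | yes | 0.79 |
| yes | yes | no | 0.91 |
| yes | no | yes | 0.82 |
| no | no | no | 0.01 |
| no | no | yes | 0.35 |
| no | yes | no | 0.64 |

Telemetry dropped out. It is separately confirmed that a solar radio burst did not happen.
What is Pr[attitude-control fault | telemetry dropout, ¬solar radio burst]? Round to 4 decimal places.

Pr[attitude-control fault | telemetry dropout, ¬solar radio burst] ≈ 0.1754

P(telemetry dropout | ¬solar radio burst) = 0.01×0.76×0.93 + 0.35×0.76×0.07 + 0.64×0.24×0.93 + 0.79×0.24×0.07 = 0.007068 + 0.018620 + 0.142848 + 0.013272 = 0.181808
The attitude-control fault-present share is 0.018620 + 0.013272 = 0.031892.
So P(attitude-control fault | telemetry dropout, ¬solar radio burst) = 0.031892/0.181808 ≈ 0.1754.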